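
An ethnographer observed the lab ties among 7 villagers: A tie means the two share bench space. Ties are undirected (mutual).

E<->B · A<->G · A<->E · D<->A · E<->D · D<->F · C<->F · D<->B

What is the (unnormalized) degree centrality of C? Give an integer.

C is directly tied to F. That is 1 neighbor, so the degree of C is 1.

1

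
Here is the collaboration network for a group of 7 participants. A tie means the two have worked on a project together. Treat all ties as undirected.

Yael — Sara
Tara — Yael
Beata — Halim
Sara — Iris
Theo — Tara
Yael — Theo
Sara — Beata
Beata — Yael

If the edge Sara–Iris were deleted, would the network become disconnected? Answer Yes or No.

Without the Sara–Iris edge there is no alternate route between Sara and Iris, so the network disconnects. It is a bridge.

Yes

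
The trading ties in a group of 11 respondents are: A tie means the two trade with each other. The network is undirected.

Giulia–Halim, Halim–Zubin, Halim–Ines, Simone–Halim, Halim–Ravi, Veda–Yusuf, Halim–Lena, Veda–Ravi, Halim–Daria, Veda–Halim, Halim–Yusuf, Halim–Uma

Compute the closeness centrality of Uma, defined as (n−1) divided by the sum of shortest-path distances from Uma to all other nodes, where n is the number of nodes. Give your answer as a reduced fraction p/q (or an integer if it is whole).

10/19

Distances from Uma: Daria:2, Giulia:2, Halim:1, Ines:2, Lena:2, Ravi:2, Simone:2, Veda:2, Yusuf:2, Zubin:2. Sum = 19.
n = 11, so closeness = 10/19.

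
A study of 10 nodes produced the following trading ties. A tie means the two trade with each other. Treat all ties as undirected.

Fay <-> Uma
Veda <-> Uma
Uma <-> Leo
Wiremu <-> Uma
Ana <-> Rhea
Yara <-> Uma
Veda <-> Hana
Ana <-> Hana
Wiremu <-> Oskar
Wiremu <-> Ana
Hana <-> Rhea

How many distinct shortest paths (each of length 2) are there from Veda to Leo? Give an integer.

The shortest distance is 2, and the only length-2 path is Veda–Uma–Leo. So there is exactly 1 shortest path.

1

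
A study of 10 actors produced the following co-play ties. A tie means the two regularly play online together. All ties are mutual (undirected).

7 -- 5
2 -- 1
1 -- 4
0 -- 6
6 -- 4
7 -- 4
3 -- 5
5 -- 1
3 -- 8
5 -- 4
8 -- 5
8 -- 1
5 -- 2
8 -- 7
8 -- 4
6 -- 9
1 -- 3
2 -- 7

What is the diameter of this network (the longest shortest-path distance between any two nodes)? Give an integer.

4

Eccentricity of each node (its greatest distance to any other): 0:4, 1:3, 2:4, 3:4, 4:2, 5:3, 6:3, 7:3, 8:3, 9:4.
The maximum eccentricity is 4, realized for instance by the pair 2–0 via 2 – 7 – 4 – 6 – 0. So the diameter is 4.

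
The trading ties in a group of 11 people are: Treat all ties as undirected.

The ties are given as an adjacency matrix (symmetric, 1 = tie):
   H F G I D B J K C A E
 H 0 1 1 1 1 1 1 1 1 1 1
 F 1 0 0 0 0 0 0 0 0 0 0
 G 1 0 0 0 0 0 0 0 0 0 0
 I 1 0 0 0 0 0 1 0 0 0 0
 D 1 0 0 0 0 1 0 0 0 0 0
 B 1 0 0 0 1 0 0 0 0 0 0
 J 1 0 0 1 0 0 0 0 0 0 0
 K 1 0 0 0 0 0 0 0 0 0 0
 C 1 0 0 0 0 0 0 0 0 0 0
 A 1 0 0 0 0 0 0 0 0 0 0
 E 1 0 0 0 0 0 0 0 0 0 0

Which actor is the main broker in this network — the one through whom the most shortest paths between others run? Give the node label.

Unnormalized betweenness of each node: A:0, B:0, C:0, D:0, E:0, F:0, G:0, H:43, I:0, J:0, K:0.
H has the largest value, 43, making it the main broker — the node through which the most shortest paths run.

H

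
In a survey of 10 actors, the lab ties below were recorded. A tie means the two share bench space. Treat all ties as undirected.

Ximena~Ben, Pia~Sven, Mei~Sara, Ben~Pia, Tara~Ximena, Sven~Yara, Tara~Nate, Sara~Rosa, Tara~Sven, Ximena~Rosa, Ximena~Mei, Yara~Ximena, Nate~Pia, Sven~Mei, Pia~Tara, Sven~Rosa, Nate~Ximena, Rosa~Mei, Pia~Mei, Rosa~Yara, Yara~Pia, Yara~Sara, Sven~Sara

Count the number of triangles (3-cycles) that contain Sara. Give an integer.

Sara's neighbors: Mei, Rosa, Sven, and Yara.
Neighbor pairs that are themselves tied: Sara–Mei–Rosa; Sara–Mei–Sven; Sara–Rosa–Sven; Sara–Rosa–Yara; Sara–Sven–Yara. Each forms one triangle with Sara, for 5 in total.

5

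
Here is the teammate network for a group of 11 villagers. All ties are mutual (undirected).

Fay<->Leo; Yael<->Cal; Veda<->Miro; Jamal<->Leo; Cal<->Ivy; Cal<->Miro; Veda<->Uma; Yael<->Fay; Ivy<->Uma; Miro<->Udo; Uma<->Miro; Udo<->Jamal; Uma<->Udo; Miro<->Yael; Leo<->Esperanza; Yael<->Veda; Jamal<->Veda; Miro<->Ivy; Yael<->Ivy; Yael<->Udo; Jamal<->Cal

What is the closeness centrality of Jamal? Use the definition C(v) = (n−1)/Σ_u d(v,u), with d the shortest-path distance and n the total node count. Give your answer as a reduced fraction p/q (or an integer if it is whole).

5/8

Distances from Jamal: Cal:1, Esperanza:2, Fay:2, Ivy:2, Leo:1, Miro:2, Udo:1, Uma:2, Veda:1, Yael:2. Sum = 16.
n = 11, so closeness = 10/16 = 5/8.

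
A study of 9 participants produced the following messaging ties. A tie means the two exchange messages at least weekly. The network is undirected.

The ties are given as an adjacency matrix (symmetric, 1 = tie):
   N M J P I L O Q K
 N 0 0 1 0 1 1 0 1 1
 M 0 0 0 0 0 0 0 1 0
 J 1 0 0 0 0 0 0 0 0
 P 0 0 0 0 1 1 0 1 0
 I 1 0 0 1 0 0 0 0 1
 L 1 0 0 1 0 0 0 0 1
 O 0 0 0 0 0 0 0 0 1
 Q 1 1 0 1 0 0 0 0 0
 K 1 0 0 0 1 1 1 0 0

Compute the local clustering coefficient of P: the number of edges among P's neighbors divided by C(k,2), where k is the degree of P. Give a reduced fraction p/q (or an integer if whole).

0

P's neighbors: I, L, and Q (k = 3).
Possible neighbor pairs: C(3,2) = 3. Edges among them: none → e = 0.
Clustering(P) = 0/3 = 0.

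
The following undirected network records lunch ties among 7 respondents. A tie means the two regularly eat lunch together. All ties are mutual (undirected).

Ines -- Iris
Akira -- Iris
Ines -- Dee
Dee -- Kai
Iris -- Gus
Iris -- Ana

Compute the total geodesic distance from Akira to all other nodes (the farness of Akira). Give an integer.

Distances from Akira: Ana:2, Dee:3, Gus:2, Ines:2, Iris:1, Kai:4.
Sum = 2 + 3 + 2 + 2 + 1 + 4 = 14.

14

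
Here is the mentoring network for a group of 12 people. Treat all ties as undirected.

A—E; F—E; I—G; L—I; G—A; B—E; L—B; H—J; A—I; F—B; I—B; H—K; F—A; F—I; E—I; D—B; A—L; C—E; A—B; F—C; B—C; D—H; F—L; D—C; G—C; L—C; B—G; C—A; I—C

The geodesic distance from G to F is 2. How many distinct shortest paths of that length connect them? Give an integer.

4

The shortest distance is 2. The length-2 paths are: G–I–F; G–B–F; G–A–F; G–C–F.
That gives 4 distinct shortest paths.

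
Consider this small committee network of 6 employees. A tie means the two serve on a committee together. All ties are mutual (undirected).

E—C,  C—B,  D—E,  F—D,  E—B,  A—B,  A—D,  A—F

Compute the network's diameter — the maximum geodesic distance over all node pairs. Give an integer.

Eccentricity of each node (its greatest distance to any other): A:2, B:2, C:3, D:2, E:2, F:3.
The maximum eccentricity is 3, realized for instance by the pair F–C via F – A – B – C. So the diameter is 3.

3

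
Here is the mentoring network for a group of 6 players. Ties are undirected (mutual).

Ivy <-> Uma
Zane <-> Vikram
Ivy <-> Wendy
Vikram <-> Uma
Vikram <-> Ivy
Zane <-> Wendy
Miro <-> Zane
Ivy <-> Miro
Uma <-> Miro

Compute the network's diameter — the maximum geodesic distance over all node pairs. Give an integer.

Eccentricity of each node (its greatest distance to any other): Ivy:2, Miro:2, Uma:2, Vikram:2, Wendy:2, Zane:2.
The maximum eccentricity is 2, realized for instance by the pair Zane–Ivy via Zane – Wendy – Ivy. So the diameter is 2.

2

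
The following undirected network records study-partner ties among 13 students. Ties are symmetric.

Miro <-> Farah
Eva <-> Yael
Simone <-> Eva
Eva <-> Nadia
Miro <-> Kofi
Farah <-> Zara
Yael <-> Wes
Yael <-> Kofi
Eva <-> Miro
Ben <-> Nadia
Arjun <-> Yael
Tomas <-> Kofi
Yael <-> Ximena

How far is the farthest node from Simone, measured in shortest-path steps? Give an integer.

4

Distances from Simone: Arjun:3, Ben:3, Eva:1, Farah:3, Kofi:3, Miro:2, Nadia:2, Tomas:4, Wes:3, Ximena:3, Yael:2, Zara:4.
The largest is 4 (to Tomas and Zara), so the eccentricity of Simone is 4.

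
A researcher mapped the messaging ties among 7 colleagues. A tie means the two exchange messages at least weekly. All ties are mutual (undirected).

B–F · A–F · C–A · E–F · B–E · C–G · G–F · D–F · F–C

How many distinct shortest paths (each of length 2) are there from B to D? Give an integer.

The shortest distance is 2, and the only length-2 path is B–F–D. So there is exactly 1 shortest path.

1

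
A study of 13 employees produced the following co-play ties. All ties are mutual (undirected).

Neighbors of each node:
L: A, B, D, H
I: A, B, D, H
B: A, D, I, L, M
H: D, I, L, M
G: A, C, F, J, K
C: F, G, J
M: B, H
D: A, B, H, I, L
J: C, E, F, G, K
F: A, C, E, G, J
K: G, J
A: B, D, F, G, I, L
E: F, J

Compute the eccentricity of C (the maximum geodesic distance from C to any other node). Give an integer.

Distances from C: A:2, B:3, D:3, E:2, F:1, G:1, H:4, I:3, J:1, K:2, L:3, M:4.
The largest is 4 (to H and M), so the eccentricity of C is 4.

4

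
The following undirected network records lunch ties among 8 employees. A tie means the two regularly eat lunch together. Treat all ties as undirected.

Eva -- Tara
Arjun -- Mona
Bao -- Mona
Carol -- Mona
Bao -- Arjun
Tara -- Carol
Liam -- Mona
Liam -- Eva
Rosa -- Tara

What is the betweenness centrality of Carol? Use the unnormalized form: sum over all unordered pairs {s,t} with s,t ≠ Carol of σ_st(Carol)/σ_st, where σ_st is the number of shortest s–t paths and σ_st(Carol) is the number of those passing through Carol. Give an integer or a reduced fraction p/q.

Pairs whose geodesics pass through Carol — Bao–Rosa: 1; Bao–Tara: 1; Mona–Rosa: 1; Mona–Tara: 1; Rosa–Arjun: 1; Arjun–Tara: 1.
All other pairs contribute 0.
Summing the contributions gives betweenness(Carol) = 6.

6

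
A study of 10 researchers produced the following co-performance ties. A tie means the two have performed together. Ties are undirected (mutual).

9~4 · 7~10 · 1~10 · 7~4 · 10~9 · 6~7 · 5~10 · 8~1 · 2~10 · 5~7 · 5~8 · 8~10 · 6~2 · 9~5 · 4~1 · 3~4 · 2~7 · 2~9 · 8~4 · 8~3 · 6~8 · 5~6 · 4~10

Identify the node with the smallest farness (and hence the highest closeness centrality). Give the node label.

Farness (sum of distances to all others) for each node — 1:15, 2:15, 3:17, 4:12, 5:13, 6:14, 7:13, 8:12, 9:14, 10:11.
The smallest farness is 11, for 10, so 10 has the highest closeness.

10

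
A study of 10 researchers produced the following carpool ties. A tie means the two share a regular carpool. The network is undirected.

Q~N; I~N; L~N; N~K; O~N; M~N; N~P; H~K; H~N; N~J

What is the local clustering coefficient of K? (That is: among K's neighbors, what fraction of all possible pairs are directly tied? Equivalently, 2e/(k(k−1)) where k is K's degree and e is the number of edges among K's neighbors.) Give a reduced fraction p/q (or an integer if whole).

1

K's neighbors: H and N (k = 2).
Possible neighbor pairs: C(2,2) = 1. Edges among them: H–N → e = 1.
Clustering(K) = 1/1.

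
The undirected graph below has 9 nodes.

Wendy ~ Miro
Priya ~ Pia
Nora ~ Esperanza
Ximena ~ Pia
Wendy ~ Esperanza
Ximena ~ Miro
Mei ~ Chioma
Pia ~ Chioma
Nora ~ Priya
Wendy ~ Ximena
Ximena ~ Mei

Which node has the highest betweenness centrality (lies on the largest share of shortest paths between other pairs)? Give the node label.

Unnormalized betweenness of each node: Chioma:4/3, Esperanza:10/3, Mei:11/6, Miro:0, Nora:7/3, Pia:53/6, Priya:4, Wendy:6, Ximena:34/3.
Ximena has the largest value, 34/3, making it the main broker — the node through which the most shortest paths run.

Ximena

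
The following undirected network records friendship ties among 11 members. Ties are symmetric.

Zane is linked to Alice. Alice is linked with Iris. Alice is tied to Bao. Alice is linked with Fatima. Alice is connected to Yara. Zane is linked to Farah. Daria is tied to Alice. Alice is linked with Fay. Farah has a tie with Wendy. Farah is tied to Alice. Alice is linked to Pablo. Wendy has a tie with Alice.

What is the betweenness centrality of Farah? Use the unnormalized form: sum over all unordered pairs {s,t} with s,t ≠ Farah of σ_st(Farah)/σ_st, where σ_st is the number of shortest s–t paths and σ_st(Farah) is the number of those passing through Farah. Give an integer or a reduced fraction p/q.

Pairs whose geodesics pass through Farah — Wendy–Zane: 1/2.
All other pairs contribute 0.
Summing the contributions gives betweenness(Farah) = 1/2.

1/2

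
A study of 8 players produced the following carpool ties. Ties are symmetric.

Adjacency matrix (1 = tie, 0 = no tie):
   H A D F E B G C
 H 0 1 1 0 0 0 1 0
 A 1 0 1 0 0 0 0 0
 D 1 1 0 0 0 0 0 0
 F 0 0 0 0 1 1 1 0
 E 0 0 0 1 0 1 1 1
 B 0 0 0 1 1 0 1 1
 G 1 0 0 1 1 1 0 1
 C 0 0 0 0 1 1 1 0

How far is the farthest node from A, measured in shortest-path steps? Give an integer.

3

Distances from A: B:3, C:3, D:1, E:3, F:3, G:2, H:1.
The largest is 3 (to F, E, B, and C), so the eccentricity of A is 3.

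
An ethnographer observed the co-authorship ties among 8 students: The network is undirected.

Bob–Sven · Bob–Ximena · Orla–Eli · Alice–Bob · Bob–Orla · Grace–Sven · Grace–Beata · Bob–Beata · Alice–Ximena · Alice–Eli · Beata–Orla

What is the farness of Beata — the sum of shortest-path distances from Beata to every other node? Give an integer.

Distances from Beata: Alice:2, Bob:1, Eli:2, Grace:1, Orla:1, Sven:2, Ximena:2.
Sum = 2 + 1 + 2 + 1 + 1 + 2 + 2 = 11.

11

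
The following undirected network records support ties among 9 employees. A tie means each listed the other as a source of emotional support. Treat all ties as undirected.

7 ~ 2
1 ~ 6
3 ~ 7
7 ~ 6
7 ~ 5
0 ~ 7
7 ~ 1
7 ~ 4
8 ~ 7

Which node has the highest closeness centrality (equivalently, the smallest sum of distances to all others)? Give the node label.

7

Farness (sum of distances to all others) for each node — 0:15, 1:14, 2:15, 3:15, 4:15, 5:15, 6:14, 7:8, 8:15.
The smallest farness is 8, for 7, so 7 has the highest closeness.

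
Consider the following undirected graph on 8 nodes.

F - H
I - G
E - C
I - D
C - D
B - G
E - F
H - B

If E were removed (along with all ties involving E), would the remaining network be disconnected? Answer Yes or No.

Even without E, every remaining node can still reach every other (the residual graph is connected), so E is not a cut vertex.

No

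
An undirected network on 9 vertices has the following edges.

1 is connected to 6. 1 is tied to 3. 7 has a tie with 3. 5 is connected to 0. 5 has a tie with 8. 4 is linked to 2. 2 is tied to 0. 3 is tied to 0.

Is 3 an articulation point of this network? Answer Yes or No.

Removing 3 leaves {0, 2, 4, 5, and 8} with no path to {1 and 6}, so the network splits into 3 components. 3 is a cut vertex.

Yes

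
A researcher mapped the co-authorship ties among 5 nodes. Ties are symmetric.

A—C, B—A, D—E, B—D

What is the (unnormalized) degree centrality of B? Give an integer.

B is directly tied to A and D. That is 2 neighbors, so the degree of B is 2.

2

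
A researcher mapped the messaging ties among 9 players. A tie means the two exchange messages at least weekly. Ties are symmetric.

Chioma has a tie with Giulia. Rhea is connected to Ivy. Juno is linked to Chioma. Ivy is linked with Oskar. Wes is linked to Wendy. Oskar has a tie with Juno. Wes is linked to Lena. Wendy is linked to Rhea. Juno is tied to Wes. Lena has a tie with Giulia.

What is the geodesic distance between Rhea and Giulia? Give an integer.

One shortest route is Rhea – Wendy – Wes – Lena – Giulia, which uses 4 edges, and at distance 3 from Rhea we only reach {Juno, Lena}, which does not include Giulia. So d(Rhea,Giulia) = 4.

4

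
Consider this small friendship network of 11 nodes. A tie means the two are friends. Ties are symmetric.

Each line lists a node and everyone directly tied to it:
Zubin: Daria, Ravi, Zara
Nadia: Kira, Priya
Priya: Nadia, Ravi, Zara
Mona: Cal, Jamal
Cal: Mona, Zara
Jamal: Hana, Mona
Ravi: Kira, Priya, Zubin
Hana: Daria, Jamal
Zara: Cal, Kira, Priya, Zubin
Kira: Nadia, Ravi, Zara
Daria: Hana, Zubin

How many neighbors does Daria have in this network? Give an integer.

Daria is directly tied to Hana and Zubin. That is 2 neighbors, so the degree of Daria is 2.

2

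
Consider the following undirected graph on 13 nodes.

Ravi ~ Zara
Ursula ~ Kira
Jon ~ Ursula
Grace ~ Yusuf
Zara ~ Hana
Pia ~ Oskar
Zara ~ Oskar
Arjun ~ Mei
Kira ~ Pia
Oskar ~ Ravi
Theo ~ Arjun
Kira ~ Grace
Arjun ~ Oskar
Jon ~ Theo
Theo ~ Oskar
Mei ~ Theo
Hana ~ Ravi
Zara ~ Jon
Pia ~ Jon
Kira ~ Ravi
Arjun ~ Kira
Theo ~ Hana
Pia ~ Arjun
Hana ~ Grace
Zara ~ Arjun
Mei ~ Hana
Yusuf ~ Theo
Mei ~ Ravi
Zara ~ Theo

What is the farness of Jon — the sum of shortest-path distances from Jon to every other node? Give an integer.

Distances from Jon: Arjun:2, Grace:3, Hana:2, Kira:2, Mei:2, Oskar:2, Pia:1, Ravi:2, Theo:1, Ursula:1, Yusuf:2, Zara:1.
Sum = 2 + 3 + 2 + 2 + 2 + 2 + 1 + 2 + 1 + 1 + 2 + 1 = 21.

21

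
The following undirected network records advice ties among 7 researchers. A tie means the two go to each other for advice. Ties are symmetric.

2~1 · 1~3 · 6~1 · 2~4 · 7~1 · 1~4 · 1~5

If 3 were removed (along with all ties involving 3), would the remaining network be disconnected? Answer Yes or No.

No

Even without 3, every remaining node can still reach every other (the residual graph is connected), so 3 is not a cut vertex.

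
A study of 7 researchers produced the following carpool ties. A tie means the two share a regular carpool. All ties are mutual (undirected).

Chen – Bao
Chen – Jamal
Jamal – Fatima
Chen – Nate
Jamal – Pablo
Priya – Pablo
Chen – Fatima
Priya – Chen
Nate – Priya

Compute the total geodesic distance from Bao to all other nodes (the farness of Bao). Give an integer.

12

Distances from Bao: Chen:1, Fatima:2, Jamal:2, Nate:2, Pablo:3, Priya:2.
Sum = 1 + 2 + 2 + 2 + 3 + 2 = 12.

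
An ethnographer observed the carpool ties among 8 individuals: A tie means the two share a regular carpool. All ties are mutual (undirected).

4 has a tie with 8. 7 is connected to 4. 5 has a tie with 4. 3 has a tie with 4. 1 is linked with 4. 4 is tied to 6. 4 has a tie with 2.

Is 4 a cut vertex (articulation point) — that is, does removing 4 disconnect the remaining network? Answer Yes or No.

Removing 4 leaves {7} with no path to {6}, so the network splits into 7 components. 4 is a cut vertex.

Yes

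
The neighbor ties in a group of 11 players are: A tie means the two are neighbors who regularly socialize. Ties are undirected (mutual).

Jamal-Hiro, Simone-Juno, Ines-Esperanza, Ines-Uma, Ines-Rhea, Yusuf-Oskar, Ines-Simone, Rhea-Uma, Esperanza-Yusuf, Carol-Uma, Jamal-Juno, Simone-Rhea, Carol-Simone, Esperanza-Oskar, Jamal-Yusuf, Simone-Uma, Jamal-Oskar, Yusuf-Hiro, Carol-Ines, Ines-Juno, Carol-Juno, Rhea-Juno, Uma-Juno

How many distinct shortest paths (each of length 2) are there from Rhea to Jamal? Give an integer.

1

The shortest distance is 2, and the only length-2 path is Rhea–Juno–Jamal. So there is exactly 1 shortest path.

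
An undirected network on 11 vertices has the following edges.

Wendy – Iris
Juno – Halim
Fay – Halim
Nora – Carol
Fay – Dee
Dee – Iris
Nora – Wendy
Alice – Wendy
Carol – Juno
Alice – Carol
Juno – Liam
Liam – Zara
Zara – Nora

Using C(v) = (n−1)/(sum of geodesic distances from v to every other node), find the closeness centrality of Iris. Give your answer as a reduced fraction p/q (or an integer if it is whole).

2/5

Distances from Iris: Alice:2, Carol:3, Dee:1, Fay:2, Halim:3, Juno:4, Liam:4, Nora:2, Wendy:1, Zara:3. Sum = 25.
n = 11, so closeness = 10/25 = 2/5.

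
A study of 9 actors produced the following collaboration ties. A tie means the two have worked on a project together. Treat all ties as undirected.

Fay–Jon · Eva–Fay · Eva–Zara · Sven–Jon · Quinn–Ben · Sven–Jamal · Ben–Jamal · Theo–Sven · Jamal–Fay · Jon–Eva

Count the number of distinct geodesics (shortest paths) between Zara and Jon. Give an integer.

1

The shortest distance is 2, and the only length-2 path is Zara–Eva–Jon. So there is exactly 1 shortest path.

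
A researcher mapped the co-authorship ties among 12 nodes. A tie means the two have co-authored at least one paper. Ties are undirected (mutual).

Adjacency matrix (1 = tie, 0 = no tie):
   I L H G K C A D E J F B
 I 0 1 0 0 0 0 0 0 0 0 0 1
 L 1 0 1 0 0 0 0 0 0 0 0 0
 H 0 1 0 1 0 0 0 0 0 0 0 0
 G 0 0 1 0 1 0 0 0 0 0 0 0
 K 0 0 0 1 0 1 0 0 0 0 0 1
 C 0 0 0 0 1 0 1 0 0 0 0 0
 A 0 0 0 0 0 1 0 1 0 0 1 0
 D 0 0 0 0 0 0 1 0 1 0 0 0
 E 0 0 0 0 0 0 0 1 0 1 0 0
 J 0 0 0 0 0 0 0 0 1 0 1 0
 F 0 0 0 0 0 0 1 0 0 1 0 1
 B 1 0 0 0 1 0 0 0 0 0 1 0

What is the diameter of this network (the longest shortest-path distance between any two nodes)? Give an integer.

6

Eccentricity of each node (its greatest distance to any other): A:4, B:3, C:4, D:5, E:6, F:4, G:5, H:6, I:4, J:5, K:4, L:5.
The maximum eccentricity is 6, realized for instance by the pair H–E via H – L – I – B – F – J – E. So the diameter is 6.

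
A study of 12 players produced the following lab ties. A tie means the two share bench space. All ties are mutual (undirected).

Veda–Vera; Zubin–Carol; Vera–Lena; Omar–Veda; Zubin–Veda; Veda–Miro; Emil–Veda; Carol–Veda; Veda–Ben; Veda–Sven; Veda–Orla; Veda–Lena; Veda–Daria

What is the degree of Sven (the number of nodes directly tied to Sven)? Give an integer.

Sven is directly tied to Veda. That is 1 neighbor, so the degree of Sven is 1.

1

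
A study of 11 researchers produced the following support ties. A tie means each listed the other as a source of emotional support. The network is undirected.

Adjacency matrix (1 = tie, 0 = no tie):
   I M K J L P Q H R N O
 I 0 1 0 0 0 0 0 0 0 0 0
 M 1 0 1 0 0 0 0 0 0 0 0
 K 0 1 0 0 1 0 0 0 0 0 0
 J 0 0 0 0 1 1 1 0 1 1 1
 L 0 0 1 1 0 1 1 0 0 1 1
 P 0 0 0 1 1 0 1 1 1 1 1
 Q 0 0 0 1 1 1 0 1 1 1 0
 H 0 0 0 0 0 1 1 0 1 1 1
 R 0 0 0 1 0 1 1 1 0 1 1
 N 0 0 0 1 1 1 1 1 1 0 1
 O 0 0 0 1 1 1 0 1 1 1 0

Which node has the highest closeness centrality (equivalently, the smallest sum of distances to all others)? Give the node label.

Farness (sum of distances to all others) for each node — H:21, I:36, J:17, K:20, L:15, M:27, N:16, O:17, P:16, Q:17, R:20.
The smallest farness is 15, for L, so L has the highest closeness.

L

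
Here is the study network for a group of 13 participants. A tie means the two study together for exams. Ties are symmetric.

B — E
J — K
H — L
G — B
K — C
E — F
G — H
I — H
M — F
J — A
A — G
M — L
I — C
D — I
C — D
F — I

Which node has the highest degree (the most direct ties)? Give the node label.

I

Degrees — A:2, B:2, C:3, D:2, E:2, F:3, G:3, H:3, I:4, J:2, K:2, L:2, M:2.
The maximum is 4, attained only by I.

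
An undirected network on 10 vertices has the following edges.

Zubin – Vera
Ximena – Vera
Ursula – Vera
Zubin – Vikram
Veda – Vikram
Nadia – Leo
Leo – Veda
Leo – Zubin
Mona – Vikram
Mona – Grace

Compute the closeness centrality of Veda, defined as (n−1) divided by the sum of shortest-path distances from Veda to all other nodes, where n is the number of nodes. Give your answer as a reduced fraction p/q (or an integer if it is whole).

Distances from Veda: Grace:3, Leo:1, Mona:2, Nadia:2, Ursula:4, Vera:3, Vikram:1, Ximena:4, Zubin:2. Sum = 22.
n = 10, so closeness = 9/22.

9/22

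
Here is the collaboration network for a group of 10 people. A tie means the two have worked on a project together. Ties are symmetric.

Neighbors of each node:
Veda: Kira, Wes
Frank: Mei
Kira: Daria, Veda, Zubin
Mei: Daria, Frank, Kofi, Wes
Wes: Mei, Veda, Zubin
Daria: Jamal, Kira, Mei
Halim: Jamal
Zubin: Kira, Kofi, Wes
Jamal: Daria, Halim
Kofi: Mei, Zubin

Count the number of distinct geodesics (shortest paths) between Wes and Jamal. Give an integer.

1

The shortest distance is 3, and the only length-3 path is Wes–Mei–Daria–Jamal. So there is exactly 1 shortest path.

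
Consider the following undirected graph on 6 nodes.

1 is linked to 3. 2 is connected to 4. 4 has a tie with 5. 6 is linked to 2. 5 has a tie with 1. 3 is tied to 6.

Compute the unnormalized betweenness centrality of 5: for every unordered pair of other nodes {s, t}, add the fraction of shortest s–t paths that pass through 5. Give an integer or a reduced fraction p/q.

Pairs whose geodesics pass through 5 — 1–2: 1/2; 1–4: 1; 3–4: 1/2.
All other pairs contribute 0.
Summing the contributions gives betweenness(5) = 2.

2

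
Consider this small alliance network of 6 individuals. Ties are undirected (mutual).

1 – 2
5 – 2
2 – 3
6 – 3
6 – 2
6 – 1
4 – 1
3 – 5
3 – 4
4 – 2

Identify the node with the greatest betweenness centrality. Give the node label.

2

Unnormalized betweenness of each node: 1:1/3, 2:8/3, 3:4/3, 4:1/3, 5:0, 6:1/3.
2 has the largest value, 8/3, making it the main broker — the node through which the most shortest paths run.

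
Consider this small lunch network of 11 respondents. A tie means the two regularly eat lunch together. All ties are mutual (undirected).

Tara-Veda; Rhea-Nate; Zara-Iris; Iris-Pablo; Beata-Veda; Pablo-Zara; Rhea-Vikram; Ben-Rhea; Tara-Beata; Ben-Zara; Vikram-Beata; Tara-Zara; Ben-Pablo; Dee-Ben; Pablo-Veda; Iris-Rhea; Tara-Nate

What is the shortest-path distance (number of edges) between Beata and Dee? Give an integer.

4

One shortest route is Beata – Veda – Pablo – Ben – Dee, which uses 4 edges, and at distance 3 from Beata we only reach {Ben, Iris}, which does not include Dee. So d(Beata,Dee) = 4.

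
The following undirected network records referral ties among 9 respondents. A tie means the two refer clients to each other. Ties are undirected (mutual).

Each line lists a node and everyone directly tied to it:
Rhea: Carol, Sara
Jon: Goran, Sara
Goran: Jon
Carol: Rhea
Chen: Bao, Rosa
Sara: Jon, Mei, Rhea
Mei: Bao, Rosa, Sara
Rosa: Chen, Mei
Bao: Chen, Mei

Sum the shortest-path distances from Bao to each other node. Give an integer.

Distances from Bao: Carol:4, Chen:1, Goran:4, Jon:3, Mei:1, Rhea:3, Rosa:2, Sara:2.
Sum = 4 + 1 + 4 + 3 + 1 + 3 + 2 + 2 = 20.

20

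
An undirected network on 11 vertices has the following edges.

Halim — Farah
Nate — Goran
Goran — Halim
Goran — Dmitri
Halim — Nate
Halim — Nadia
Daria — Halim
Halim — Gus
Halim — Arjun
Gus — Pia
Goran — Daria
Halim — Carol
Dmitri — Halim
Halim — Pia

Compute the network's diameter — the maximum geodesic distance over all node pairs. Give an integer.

2

Eccentricity of each node (its greatest distance to any other): Arjun:2, Carol:2, Daria:2, Dmitri:2, Farah:2, Goran:2, Gus:2, Halim:1, Nadia:2, Nate:2, Pia:2.
The maximum eccentricity is 2, realized for instance by the pair Nadia–Nate via Nadia – Halim – Nate. So the diameter is 2.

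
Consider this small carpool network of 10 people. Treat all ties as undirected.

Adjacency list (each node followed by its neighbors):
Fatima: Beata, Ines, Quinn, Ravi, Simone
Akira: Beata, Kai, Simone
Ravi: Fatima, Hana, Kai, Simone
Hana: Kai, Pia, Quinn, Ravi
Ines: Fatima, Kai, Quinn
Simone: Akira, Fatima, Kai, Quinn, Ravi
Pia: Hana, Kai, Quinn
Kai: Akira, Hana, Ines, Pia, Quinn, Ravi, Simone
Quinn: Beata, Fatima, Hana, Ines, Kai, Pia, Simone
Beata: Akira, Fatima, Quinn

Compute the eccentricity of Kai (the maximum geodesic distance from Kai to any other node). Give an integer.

Distances from Kai: Akira:1, Beata:2, Fatima:2, Hana:1, Ines:1, Pia:1, Quinn:1, Ravi:1, Simone:1.
The largest is 2 (to Fatima and Beata), so the eccentricity of Kai is 2.

2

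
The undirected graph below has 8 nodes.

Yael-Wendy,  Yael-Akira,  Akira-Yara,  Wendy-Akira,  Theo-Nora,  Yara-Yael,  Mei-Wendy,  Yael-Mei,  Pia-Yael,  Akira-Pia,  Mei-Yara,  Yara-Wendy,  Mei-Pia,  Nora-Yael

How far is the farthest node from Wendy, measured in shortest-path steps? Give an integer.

Distances from Wendy: Akira:1, Mei:1, Nora:2, Pia:2, Theo:3, Yael:1, Yara:1.
The largest is 3 (to Theo), so the eccentricity of Wendy is 3.

3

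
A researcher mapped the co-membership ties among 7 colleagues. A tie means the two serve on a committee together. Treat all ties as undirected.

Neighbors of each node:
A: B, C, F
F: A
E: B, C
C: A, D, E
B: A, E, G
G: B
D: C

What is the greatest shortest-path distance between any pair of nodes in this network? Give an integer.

4

Eccentricity of each node (its greatest distance to any other): A:2, B:3, C:3, D:4, E:3, F:3, G:4.
The maximum eccentricity is 4, realized for instance by the pair D–G via D – C – A – B – G. So the diameter is 4.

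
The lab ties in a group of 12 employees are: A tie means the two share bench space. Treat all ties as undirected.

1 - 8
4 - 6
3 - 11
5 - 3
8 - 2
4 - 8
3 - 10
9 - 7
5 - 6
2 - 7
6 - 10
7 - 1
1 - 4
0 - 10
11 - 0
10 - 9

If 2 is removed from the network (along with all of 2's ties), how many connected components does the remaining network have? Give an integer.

2's neighbors (7 and 8) remain reachable from one another through other ties, so the rest of the network stays in one piece.

1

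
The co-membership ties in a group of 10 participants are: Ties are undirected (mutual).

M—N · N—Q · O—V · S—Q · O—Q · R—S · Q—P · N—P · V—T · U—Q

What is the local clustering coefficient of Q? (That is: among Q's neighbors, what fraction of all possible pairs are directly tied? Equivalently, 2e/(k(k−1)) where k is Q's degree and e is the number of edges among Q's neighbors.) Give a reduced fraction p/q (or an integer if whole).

Q's neighbors: N, O, P, S, and U (k = 5).
Possible neighbor pairs: C(5,2) = 10. Edges among them: N–P → e = 1.
Clustering(Q) = 1/10.

1/10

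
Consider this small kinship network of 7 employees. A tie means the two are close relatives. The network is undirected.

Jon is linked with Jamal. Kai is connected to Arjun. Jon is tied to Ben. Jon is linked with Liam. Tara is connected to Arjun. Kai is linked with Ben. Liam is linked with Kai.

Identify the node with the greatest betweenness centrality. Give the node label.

Kai

Unnormalized betweenness of each node: Arjun:5, Ben:3, Jamal:0, Jon:11/2, Kai:17/2, Liam:3, Tara:0.
Kai has the largest value, 17/2, making it the main broker — the node through which the most shortest paths run.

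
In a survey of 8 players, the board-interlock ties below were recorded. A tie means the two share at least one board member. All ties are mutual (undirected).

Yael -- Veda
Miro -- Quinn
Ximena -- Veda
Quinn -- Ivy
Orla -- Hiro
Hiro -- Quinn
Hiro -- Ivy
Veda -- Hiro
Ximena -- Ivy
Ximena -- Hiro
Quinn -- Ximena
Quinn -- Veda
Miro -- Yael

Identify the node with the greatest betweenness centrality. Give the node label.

Hiro

Unnormalized betweenness of each node: Hiro:79/12, Ivy:0, Miro:3/4, Orla:0, Quinn:16/3, Veda:17/4, Ximena:7/12, Yael:1/2.
Hiro has the largest value, 79/12, making it the main broker — the node through which the most shortest paths run.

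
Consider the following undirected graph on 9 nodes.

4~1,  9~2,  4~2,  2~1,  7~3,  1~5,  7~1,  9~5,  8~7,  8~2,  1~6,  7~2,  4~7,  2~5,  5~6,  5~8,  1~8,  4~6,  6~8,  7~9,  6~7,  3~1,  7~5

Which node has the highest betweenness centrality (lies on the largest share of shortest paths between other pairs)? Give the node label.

Unnormalized betweenness of each node: 1:16/5, 2:5/3, 3:0, 4:1/5, 5:41/30, 6:1/2, 7:88/15, 8:1/5, 9:0.
7 has the largest value, 88/15, making it the main broker — the node through which the most shortest paths run.

7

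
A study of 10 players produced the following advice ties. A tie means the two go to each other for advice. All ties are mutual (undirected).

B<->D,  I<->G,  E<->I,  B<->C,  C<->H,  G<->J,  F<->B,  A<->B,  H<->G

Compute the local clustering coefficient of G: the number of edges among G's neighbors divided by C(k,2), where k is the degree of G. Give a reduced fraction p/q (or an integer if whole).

0

G's neighbors: H, I, and J (k = 3).
Possible neighbor pairs: C(3,2) = 3. Edges among them: none → e = 0.
Clustering(G) = 0/3 = 0.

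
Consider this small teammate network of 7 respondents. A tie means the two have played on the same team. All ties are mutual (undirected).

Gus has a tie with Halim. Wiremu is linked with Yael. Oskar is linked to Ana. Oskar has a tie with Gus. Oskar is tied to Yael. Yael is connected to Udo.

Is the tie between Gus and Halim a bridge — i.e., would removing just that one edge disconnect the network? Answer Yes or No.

Without the Gus–Halim edge there is no alternate route between Gus and Halim, so the network disconnects. It is a bridge.

Yes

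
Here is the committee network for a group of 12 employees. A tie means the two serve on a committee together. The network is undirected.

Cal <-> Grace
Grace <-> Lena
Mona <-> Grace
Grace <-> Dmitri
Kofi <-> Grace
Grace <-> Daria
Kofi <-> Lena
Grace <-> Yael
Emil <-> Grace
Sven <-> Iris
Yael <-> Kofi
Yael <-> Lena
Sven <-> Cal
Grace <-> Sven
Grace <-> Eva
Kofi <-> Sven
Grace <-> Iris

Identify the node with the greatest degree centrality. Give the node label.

Degrees — Cal:2, Daria:1, Dmitri:1, Emil:1, Eva:1, Grace:11, Iris:2, Kofi:4, Lena:3, Mona:1, Sven:4, Yael:3.
The maximum is 11, attained only by Grace.

Grace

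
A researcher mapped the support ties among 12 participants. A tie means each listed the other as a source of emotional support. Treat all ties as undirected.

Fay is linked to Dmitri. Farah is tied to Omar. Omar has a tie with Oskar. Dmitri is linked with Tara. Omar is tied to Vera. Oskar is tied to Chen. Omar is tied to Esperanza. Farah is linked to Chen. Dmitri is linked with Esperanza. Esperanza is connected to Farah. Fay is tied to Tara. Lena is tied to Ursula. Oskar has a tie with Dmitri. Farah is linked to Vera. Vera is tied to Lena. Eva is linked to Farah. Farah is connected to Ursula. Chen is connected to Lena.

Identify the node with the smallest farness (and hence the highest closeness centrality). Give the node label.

Farah

Farness (sum of distances to all others) for each node — Chen:21, Dmitri:22, Esperanza:20, Eva:28, Farah:18, Fay:31, Lena:26, Omar:20, Oskar:21, Tara:31, Ursula:26, Vera:24.
The smallest farness is 18, for Farah, so Farah has the highest closeness.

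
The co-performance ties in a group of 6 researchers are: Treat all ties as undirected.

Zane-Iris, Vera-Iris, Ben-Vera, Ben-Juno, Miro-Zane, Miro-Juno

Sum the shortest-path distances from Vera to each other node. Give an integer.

9

Distances from Vera: Ben:1, Iris:1, Juno:2, Miro:3, Zane:2.
Sum = 1 + 1 + 2 + 3 + 2 = 9.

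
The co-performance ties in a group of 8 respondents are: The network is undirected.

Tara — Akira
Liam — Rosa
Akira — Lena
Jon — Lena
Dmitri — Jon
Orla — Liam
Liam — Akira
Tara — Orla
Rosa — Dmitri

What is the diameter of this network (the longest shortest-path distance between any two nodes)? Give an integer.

Eccentricity of each node (its greatest distance to any other): Akira:3, Dmitri:4, Jon:4, Lena:3, Liam:3, Orla:4, Rosa:3, Tara:4.
The maximum eccentricity is 4, realized for instance by the pair Tara–Dmitri via Tara – Akira – Liam – Rosa – Dmitri. So the diameter is 4.

4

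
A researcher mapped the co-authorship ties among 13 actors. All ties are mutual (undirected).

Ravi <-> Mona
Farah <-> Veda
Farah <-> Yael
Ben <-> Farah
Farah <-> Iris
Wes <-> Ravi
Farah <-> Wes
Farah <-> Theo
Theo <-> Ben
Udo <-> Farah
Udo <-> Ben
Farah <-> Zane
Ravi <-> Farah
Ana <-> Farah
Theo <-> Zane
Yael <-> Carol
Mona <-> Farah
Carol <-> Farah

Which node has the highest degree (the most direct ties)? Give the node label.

Degrees — Ana:1, Ben:3, Carol:2, Farah:12, Iris:1, Mona:2, Ravi:3, Theo:3, Udo:2, Veda:1, Wes:2, Yael:2, Zane:2.
The maximum is 12, attained only by Farah.

Farah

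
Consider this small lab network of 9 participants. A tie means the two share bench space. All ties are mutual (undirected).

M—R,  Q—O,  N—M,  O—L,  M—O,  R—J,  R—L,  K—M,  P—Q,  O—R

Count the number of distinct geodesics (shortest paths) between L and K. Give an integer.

2

The shortest distance is 3. The length-3 paths are: L–O–M–K; L–R–M–K.
That gives 2 distinct shortest paths.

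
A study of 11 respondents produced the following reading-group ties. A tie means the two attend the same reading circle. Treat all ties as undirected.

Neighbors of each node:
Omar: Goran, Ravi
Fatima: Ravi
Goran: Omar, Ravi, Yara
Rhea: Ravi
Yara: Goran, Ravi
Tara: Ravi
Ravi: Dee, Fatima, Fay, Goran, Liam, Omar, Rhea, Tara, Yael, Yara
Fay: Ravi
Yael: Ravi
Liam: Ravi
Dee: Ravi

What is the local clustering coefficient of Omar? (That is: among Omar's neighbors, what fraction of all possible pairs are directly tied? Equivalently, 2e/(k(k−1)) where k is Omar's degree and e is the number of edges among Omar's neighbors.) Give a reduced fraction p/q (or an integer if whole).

1

Omar's neighbors: Goran and Ravi (k = 2).
Possible neighbor pairs: C(2,2) = 1. Edges among them: Goran–Ravi → e = 1.
Clustering(Omar) = 1/1.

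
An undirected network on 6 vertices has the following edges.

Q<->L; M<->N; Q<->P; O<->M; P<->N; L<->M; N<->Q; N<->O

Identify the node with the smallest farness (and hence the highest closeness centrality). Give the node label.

Farness (sum of distances to all others) for each node — L:8, M:7, N:6, O:8, P:8, Q:7.
The smallest farness is 6, for N, so N has the highest closeness.

N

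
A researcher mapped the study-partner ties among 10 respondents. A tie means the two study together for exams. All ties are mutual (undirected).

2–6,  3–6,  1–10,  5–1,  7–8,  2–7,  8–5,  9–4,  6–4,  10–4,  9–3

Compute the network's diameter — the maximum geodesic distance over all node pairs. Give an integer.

Eccentricity of each node (its greatest distance to any other): 1:4, 2:4, 3:5, 4:4, 5:5, 6:4, 7:4, 8:5, 9:5, 10:4.
The maximum eccentricity is 5, realized for instance by the pair 3–5 via 3 – 6 – 4 – 10 – 1 – 5. So the diameter is 5.

5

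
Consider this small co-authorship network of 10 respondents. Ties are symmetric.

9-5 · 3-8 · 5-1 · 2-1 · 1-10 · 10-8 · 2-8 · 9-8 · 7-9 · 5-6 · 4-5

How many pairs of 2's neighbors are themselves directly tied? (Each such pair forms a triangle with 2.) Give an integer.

0

2's neighbors are 1 and 8, but none of them are tied to each other, so no triangle contains 2.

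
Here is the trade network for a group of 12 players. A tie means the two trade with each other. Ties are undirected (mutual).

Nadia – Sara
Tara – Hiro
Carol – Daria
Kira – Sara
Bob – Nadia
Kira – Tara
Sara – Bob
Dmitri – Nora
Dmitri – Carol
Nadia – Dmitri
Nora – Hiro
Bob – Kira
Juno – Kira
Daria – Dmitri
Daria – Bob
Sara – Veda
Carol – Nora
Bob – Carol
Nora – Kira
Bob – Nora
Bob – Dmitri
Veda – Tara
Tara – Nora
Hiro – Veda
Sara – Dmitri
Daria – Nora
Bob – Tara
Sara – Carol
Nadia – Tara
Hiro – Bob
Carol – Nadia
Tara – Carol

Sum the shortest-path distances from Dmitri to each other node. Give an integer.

Distances from Dmitri: Bob:1, Carol:1, Daria:1, Hiro:2, Juno:3, Kira:2, Nadia:1, Nora:1, Sara:1, Tara:2, Veda:2.
Sum = 1 + 1 + 1 + 2 + 3 + 2 + 1 + 1 + 1 + 2 + 2 = 17.

17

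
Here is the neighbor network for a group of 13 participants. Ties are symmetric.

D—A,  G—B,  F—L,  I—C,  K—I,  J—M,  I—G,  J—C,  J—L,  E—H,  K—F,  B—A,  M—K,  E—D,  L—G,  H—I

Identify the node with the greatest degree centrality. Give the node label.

I

Degrees — A:2, B:2, C:2, D:2, E:2, F:2, G:3, H:2, I:4, J:3, K:3, L:3, M:2.
The maximum is 4, attained only by I.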